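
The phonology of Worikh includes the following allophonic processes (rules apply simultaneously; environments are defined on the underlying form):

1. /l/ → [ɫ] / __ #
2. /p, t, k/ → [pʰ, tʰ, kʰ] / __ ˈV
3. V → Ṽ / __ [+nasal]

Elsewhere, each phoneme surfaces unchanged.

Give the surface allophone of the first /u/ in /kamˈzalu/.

[u]

/u/ — word-final; rule 3 does not apply here → [u].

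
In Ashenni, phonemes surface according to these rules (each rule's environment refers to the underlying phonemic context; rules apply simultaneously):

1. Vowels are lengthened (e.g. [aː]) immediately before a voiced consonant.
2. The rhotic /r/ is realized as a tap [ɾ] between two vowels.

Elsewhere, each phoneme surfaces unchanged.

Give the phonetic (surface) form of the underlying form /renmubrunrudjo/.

/r/ (word-initial): rule 2 targets it, but not between two vowels → unchanged [r].
/e/ (between /r/ and /n/) occurs before a voiced consonant → [eː] by rule 1.
/n/ — not in any rule's target class → [n].
/m/ stays [m].
/u/ — between /m/ and /b/, before a voiced consonant — surfaces as [uː] (rule 1).
/b/ stays [b].
/r/ (between /b/ and /u/): rule 2 targets it, but not between two vowels → unchanged [r].
/u/ (between /r/ and /n/) occurs before a voiced consonant → [uː] by rule 1.
/n/ — not in any rule's target class → [n].
/r/ — between /n/ and /u/; rule 2 does not apply here → [r].
/u/ (between /r/ and /d/) occurs before a voiced consonant → [uː] by rule 1.
/d/ (between /u/ and /j/) is unaffected → [d].
/j/ (between /d/ and /o/) is unaffected → [j].
/o/ (word-final) is in the target of rule 1 but the environment (before a voiced consonant) is not met → [o].

[reːnmuːbruːnruːdjo]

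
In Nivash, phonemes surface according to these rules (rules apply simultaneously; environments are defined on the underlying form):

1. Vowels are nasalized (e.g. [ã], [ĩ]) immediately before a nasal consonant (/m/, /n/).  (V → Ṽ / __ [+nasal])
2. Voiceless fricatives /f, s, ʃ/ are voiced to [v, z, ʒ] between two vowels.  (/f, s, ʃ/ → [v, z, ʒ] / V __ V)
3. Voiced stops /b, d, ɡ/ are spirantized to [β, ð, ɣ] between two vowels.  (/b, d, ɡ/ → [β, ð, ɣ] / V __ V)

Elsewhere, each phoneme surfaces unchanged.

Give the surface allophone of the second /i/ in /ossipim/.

[ĩ]

/i/ (between /p/ and /m/) occurs before a nasal consonant → [ĩ] by rule 1.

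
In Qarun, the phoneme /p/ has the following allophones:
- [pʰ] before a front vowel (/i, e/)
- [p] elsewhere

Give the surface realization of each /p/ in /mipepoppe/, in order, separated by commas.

[pʰ], [p], [p], [pʰ]

Occurrence 1 (position 3): before a front vowel (/i, e/) → [pʰ].
Occurrence 2 (position 5): no conditioning environment matches → elsewhere allophone [p].
Occurrence 3 (position 7): no conditioning environment matches → elsewhere allophone [p].
Occurrence 4 (position 8): before a front vowel (/i, e/) → [pʰ].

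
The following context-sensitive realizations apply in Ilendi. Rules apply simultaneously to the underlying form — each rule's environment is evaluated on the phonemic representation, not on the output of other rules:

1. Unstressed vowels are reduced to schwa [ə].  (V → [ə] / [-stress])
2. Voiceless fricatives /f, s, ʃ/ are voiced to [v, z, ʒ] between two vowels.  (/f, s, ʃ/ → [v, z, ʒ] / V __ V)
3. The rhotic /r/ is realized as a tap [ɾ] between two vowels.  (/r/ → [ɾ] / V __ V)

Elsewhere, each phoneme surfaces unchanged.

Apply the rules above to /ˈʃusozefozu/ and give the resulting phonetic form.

[ˈʃuzəzəvəzə]

/ʃ/ (word-initial) is in the target of rule 2 but the environment (between two vowels) is not met → [ʃ].
/u/ (between /ʃ/ and /s/) fails the environment for rule 1, so it stays [u].
/s/ (between /u/ and /o/) occurs between two vowels → [z] by rule 2.
/o/ (between /s/ and /z/) occurs in an unstressed syllable → [ə] by rule 1.
/z/ stays [z].
/e/ meets the environment for rule 1 (in an unstressed syllable) → [ə].
Rule 2 applies to /f/ (between /e/ and /o/: between two vowels) → [v].
/o/ (between /f/ and /z/): in an unstressed syllable, so rule 1 applies → [ə].
/z/ — not in any rule's target class → [z].
/u/ (word-final): in an unstressed syllable, so rule 1 applies → [ə].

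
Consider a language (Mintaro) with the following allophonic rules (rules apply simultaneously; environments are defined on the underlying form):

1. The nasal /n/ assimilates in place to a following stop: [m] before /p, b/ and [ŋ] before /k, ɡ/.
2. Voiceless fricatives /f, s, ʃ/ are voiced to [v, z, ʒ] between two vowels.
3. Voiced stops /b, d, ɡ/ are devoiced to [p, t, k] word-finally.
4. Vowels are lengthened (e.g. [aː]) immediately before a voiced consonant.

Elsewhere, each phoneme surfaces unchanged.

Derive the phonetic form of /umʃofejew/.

/u/ — word-initial, before a voiced consonant — surfaces as [uː] (rule 4).
/ʃ/ (between /m/ and /o/): rule 2 targets it, but not between two vowels → unchanged [ʃ].
/o/ (between /ʃ/ and /f/) fails the environment for rule 4, so it stays [o].
/f/ (between /o/ and /e/): between two vowels, so rule 2 applies → [v].
/e/ (between /f/ and /j/): before a voiced consonant, so rule 4 applies → [eː].
/e/ (between /j/ and /w/): before a voiced consonant, so rule 4 applies → [eː].

[uːmʃoveːjeːw]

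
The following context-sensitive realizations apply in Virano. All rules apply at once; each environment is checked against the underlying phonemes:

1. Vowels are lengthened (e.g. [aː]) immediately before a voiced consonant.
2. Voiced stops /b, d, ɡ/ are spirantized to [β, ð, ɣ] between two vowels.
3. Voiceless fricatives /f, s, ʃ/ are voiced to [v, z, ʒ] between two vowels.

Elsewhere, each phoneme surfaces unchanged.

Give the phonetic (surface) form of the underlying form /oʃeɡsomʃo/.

[oʒeːɡsoːmʃo]

/o/ — word-initial; rule 1 does not apply here → [o].
Rule 3 applies to /ʃ/ (between /o/ and /e/: between two vowels) → [ʒ].
Rule 1 applies to /e/ (between /ʃ/ and /ɡ/: before a voiced consonant) → [eː].
/ɡ/ (between /e/ and /s/) is in the target of rule 2 but the environment (between two vowels) is not met → [ɡ].
/s/ (between /ɡ/ and /o/) fails the environment for rule 3, so it stays [s].
/o/ (between /s/ and /m/): before a voiced consonant, so rule 1 applies → [oː].
/ʃ/ (between /m/ and /o/): rule 3 targets it, but not between two vowels → unchanged [ʃ].
/o/ (word-final) is in the target of rule 1 but the environment (before a voiced consonant) is not met → [o].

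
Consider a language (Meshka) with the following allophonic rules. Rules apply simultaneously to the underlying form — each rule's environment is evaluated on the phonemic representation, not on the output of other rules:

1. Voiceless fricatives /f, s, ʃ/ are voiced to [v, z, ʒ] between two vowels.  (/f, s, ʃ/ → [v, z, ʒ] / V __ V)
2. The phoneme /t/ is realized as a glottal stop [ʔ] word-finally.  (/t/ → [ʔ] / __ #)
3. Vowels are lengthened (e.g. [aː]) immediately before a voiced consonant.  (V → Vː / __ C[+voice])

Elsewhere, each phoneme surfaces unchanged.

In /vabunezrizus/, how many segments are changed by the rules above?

4

Segments that undergo a rule: /a/ → [aː] (rule 3); /u/ → [uː] (rule 3); /e/ → [eː] (rule 3); /i/ → [iː] (rule 3).
All other segments surface unchanged.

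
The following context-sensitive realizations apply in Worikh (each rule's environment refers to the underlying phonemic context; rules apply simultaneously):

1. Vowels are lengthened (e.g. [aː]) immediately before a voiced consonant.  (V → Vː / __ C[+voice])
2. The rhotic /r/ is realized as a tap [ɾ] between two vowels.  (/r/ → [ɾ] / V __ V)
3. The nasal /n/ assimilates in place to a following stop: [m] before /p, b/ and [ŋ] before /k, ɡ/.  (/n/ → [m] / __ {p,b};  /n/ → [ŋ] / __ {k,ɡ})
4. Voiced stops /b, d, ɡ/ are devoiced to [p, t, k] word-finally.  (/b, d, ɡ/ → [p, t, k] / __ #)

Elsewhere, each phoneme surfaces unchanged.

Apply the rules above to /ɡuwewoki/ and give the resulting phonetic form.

[ɡuːweːwoki]

/ɡ/ — word-initial; rule 4 does not apply here → [ɡ].
/u/ meets the environment for rule 1 (before a voiced consonant) → [uː].
/w/ stays [w].
/e/ — between /w/ and /w/, before a voiced consonant — surfaces as [eː] (rule 1).
/w/ stays [w].
/o/ (between /w/ and /k/) fails the environment for rule 1, so it stays [o].
/k/ — not in any rule's target class → [k].
/i/ (word-final) fails the environment for rule 1, so it stays [i].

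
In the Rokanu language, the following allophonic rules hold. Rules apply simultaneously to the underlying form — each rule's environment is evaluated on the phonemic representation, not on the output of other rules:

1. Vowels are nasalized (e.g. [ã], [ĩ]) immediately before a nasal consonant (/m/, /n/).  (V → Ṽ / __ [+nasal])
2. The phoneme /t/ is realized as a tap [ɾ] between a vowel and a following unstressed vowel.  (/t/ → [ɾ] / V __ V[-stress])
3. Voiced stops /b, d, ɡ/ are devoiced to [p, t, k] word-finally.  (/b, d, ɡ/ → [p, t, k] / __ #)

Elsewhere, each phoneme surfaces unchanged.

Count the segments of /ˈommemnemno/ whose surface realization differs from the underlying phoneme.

Segments that undergo a rule: /o/ → [õ] (rule 1); /e/ → [ẽ] (rule 1); /e/ → [ẽ] (rule 1).
All other segments surface unchanged.

3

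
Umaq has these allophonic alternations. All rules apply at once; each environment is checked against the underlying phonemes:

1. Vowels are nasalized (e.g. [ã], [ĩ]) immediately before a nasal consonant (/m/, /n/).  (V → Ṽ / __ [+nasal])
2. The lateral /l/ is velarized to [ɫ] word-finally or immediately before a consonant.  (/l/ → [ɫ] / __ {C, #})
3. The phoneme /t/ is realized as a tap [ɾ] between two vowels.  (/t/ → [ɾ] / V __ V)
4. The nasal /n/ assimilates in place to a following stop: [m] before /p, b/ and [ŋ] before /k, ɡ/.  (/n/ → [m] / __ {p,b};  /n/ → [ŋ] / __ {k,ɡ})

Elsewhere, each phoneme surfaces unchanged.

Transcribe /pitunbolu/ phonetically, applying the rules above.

/i/ — between /p/ and /t/; rule 1 does not apply here → [i].
/t/ (between /i/ and /u/): between two vowels, so rule 3 applies → [ɾ].
/u/ meets the environment for rule 1 (before a nasal consonant) → [ũ].
/n/ — between /u/ and /b/, before a labial or velar stop — surfaces as [m] (rule 4).
/o/ — between /b/ and /l/; rule 1 does not apply here → [o].
/l/ (between /o/ and /u/) fails the environment for rule 2, so it stays [l].
/u/ — word-final; rule 1 does not apply here → [u].

[piɾũmbolu]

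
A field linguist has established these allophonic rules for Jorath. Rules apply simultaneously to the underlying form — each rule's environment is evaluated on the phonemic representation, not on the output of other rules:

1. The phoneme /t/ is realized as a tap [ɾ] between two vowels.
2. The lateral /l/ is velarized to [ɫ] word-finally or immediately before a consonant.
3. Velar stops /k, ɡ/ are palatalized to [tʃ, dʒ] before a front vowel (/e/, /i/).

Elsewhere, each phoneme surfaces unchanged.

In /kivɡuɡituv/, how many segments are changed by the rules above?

Segments that undergo a rule: /k/ → [tʃ] (rule 3); /ɡ/ → [dʒ] (rule 3); /t/ → [ɾ] (rule 1).
All other segments surface unchanged.

3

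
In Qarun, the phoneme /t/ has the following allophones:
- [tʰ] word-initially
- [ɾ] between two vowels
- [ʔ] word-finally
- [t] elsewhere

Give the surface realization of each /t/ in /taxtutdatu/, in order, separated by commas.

Occurrence 1 (position 1): word-initially → [tʰ].
Occurrence 2 (position 4): no conditioning environment matches → elsewhere allophone [t].
Occurrence 3 (position 6): no conditioning environment matches → elsewhere allophone [t].
Occurrence 4 (position 9): between two vowels → [ɾ].

[tʰ], [t], [t], [ɾ]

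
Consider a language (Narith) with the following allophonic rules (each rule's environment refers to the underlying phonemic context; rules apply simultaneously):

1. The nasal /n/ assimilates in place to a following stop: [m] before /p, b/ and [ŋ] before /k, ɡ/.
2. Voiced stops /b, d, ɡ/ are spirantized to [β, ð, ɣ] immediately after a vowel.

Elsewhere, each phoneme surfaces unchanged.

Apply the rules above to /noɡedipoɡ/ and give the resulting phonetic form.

[noɣeðipoɣ]

/n/ — word-initial; rule 1 does not apply here → [n].
Rule 2 applies to /ɡ/ (between /o/ and /e/: immediately after a vowel) → [ɣ].
/d/ meets the environment for rule 2 (immediately after a vowel) → [ð].
/ɡ/ (word-final) occurs immediately after a vowel → [ɣ] by rule 2.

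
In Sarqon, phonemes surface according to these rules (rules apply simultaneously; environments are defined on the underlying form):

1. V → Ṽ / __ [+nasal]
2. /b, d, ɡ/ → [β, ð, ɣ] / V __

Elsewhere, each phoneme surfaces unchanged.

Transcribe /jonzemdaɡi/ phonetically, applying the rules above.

/j/ — not in any rule's target class → [j].
/o/ — between /j/ and /n/, before a nasal consonant — surfaces as [õ] (rule 1).
/n/ stays [n].
/z/ stays [z].
/e/ — between /z/ and /m/, before a nasal consonant — surfaces as [ẽ] (rule 1).
/m/ — not in any rule's target class → [m].
/d/ — between /m/ and /a/; rule 2 does not apply here → [d].
/a/ — between /d/ and /ɡ/; rule 1 does not apply here → [a].
/ɡ/ (between /a/ and /i/): immediately after a vowel, so rule 2 applies → [ɣ].
/i/ (word-final) fails the environment for rule 1, so it stays [i].

[jõnzẽmdaɣi]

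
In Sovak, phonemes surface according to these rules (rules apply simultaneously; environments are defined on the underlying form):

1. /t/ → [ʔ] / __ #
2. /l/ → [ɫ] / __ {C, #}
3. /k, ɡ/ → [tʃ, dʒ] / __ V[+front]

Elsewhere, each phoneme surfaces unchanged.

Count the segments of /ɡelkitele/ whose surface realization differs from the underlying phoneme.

3

Segments that undergo a rule: /ɡ/ → [dʒ] (rule 3); /l/ → [ɫ] (rule 2); /k/ → [tʃ] (rule 3).
All other segments surface unchanged.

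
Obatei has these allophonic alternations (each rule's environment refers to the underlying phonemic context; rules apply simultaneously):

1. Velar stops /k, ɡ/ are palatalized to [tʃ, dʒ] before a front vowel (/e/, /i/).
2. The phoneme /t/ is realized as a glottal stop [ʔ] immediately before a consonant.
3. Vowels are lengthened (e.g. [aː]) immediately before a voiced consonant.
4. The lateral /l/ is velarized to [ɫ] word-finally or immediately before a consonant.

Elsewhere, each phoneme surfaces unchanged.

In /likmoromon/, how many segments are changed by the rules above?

3

Segments that undergo a rule: /o/ → [oː] (rule 3); /o/ → [oː] (rule 3); /o/ → [oː] (rule 3).
All other segments surface unchanged.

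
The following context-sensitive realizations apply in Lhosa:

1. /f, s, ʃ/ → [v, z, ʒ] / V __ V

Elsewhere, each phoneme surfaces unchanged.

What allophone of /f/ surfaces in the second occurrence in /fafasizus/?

[v]

/f/ (between /a/ and /a/) occurs between two vowels → [v] by rule 1.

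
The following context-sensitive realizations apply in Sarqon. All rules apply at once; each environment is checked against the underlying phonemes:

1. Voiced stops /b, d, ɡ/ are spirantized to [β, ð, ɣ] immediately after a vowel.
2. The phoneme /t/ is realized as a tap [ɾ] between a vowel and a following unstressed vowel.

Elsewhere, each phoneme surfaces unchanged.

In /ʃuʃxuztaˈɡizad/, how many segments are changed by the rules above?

Segments that undergo a rule: /ɡ/ → [ɣ] (rule 1); /d/ → [ð] (rule 1).
All other segments surface unchanged.

2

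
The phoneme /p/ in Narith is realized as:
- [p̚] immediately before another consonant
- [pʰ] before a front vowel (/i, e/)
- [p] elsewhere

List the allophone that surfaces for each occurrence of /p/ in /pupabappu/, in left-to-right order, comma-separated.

Occurrence 1 (position 1): no conditioning environment matches → elsewhere allophone [p].
Occurrence 2 (position 3): no conditioning environment matches → elsewhere allophone [p].
Occurrence 3 (position 7): immediately before another consonant → [p̚].
Occurrence 4 (position 8): no conditioning environment matches → elsewhere allophone [p].

[p], [p], [p̚], [p]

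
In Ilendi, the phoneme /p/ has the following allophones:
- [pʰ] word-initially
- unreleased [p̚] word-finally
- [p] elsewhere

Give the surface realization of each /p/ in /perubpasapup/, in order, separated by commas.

Occurrence 1 (position 1): word-initially → [pʰ].
Occurrence 2 (position 6): no conditioning environment matches → elsewhere allophone [p].
Occurrence 3 (position 10): no conditioning environment matches → elsewhere allophone [p].
Occurrence 4 (position 12): word-finally → [p̚].

[pʰ], [p], [p], [p̚]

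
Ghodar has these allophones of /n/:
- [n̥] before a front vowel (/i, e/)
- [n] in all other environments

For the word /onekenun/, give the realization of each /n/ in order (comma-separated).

Occurrence 1 (position 2): before a front vowel (/i, e/) → [n̥].
Occurrence 2 (position 6): no conditioning environment matches → elsewhere allophone [n].
Occurrence 3 (position 8): no conditioning environment matches → elsewhere allophone [n].

[n̥], [n], [n]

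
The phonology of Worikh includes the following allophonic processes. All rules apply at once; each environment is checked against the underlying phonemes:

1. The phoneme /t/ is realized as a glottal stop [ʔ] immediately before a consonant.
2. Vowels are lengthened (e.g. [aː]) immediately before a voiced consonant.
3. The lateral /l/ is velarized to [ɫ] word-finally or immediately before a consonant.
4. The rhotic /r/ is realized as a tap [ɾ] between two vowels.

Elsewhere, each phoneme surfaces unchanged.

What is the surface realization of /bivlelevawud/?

/b/ stays [b].
/i/ meets the environment for rule 2 (before a voiced consonant) → [iː].
/v/ stays [v].
/l/ (between /v/ and /e/) fails the environment for rule 3, so it stays [l].
/e/ (between /l/ and /l/) occurs before a voiced consonant → [eː] by rule 2.
/l/ (between /e/ and /e/): rule 3 targets it, but not word-finally or immediately before a consonant → unchanged [l].
/e/ meets the environment for rule 2 (before a voiced consonant) → [eː].
/v/ — not in any rule's target class → [v].
/a/ (between /v/ and /w/) occurs before a voiced consonant → [aː] by rule 2.
/w/ (between /a/ and /u/) is unaffected → [w].
/u/ meets the environment for rule 2 (before a voiced consonant) → [uː].
/d/ (word-final): no rule targets it → [d].

[biːvleːleːvaːwuːd]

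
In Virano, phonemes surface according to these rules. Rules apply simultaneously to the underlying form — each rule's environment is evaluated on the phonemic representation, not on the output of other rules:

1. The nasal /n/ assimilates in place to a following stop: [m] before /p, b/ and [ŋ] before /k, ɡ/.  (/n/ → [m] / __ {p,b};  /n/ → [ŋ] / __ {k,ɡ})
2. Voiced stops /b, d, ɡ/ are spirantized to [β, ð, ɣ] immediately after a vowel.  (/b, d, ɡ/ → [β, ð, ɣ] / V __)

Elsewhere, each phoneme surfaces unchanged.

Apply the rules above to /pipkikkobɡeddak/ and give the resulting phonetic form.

[pipkikkoβɡeðdak]

/b/ — between /o/ and /ɡ/, immediately after a vowel — surfaces as [β] (rule 2).
/ɡ/ — between /b/ and /e/; rule 2 does not apply here → [ɡ].
/d/ — between /e/ and /d/, immediately after a vowel — surfaces as [ð] (rule 2).
/d/ (between /d/ and /a/) is in the target of rule 2 but the environment (immediately after a vowel) is not met → [d].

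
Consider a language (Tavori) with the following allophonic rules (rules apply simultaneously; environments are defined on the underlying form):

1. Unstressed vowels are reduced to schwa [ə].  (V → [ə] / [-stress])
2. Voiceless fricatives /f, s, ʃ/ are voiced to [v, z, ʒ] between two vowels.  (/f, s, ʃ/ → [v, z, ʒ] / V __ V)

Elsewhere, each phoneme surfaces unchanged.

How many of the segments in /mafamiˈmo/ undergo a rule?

Segments that undergo a rule: /a/ → [ə] (rule 1); /f/ → [v] (rule 2); /a/ → [ə] (rule 1); /i/ → [ə] (rule 1).
All other segments surface unchanged.

4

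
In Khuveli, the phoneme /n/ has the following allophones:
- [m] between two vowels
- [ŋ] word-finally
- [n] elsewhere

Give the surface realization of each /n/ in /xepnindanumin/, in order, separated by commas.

Occurrence 1 (position 4): no conditioning environment matches → elsewhere allophone [n].
Occurrence 2 (position 6): no conditioning environment matches → elsewhere allophone [n].
Occurrence 3 (position 9): between two vowels → [m].
Occurrence 4 (position 13): word-finally → [ŋ].

[n], [n], [m], [ŋ]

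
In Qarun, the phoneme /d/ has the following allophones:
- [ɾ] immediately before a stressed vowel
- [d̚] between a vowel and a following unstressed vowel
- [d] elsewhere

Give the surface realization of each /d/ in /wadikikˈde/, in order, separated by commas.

[d̚], [ɾ]

Occurrence 1 (position 3): between a vowel and a following unstressed vowel → [d̚].
Occurrence 2 (position 8): immediately before a stressed vowel → [ɾ].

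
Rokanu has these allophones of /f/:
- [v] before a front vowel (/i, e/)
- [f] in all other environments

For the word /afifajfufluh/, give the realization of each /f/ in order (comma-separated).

Occurrence 1 (position 2): before a front vowel (/i, e/) → [v].
Occurrence 2 (position 4): no conditioning environment matches → elsewhere allophone [f].
Occurrence 3 (position 7): no conditioning environment matches → elsewhere allophone [f].
Occurrence 4 (position 9): no conditioning environment matches → elsewhere allophone [f].

[v], [f], [f], [f]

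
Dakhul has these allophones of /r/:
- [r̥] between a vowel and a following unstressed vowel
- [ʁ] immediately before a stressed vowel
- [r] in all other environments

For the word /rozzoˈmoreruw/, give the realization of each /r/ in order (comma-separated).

[r], [r̥], [r̥]

Occurrence 1 (position 1): no conditioning environment matches → elsewhere allophone [r].
Occurrence 2 (position 8): between a vowel and a following unstressed vowel → [r̥].
Occurrence 3 (position 10): between a vowel and a following unstressed vowel → [r̥].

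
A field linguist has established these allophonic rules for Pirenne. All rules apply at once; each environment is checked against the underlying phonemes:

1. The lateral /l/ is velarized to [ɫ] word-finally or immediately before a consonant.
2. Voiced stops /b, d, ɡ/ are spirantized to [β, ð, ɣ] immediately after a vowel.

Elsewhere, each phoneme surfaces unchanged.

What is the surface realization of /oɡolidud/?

Rule 2 applies to /ɡ/ (between /o/ and /o/: immediately after a vowel) → [ɣ].
/l/ (between /o/ and /i/): rule 1 targets it, but not word-finally or immediately before a consonant → unchanged [l].
/d/ — between /i/ and /u/, immediately after a vowel — surfaces as [ð] (rule 2).
/d/ — word-final, immediately after a vowel — surfaces as [ð] (rule 2).

[oɣoliðuð]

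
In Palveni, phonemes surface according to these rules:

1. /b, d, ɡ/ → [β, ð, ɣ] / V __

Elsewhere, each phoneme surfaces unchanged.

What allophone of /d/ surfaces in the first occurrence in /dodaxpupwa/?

/d/ (word-initial) fails the environment for rule 1, so it stays [d].

[d]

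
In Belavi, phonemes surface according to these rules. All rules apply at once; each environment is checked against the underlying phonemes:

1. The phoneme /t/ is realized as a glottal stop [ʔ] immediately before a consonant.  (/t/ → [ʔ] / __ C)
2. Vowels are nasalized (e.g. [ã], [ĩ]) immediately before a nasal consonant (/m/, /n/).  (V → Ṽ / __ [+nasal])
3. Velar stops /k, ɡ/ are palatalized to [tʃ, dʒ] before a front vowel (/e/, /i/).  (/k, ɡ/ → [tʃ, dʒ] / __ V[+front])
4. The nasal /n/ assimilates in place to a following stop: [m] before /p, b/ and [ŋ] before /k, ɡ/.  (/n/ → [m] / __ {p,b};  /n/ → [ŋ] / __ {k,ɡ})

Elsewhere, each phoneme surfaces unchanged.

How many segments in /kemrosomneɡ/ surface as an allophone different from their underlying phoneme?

Segments that undergo a rule: /k/ → [tʃ] (rule 3); /e/ → [ẽ] (rule 2); /o/ → [õ] (rule 2).
All other segments surface unchanged.

3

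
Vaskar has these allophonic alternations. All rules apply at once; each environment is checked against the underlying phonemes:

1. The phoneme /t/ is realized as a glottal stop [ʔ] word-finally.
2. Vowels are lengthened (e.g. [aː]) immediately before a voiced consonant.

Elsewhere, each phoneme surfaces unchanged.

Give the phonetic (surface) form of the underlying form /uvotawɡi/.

/u/ (word-initial) occurs before a voiced consonant → [uː] by rule 2.
/v/ — not in any rule's target class → [v].
/o/ (between /v/ and /t/): rule 2 targets it, but not before a voiced consonant → unchanged [o].
/t/ (between /o/ and /a/): rule 1 targets it, but not word-finally → unchanged [t].
/a/ (between /t/ and /w/) occurs before a voiced consonant → [aː] by rule 2.
/w/ (between /a/ and /ɡ/) is unaffected → [w].
/ɡ/ — not in any rule's target class → [ɡ].
/i/ (word-final) is in the target of rule 2 but the environment (before a voiced consonant) is not met → [i].

[uːvotaːwɡi]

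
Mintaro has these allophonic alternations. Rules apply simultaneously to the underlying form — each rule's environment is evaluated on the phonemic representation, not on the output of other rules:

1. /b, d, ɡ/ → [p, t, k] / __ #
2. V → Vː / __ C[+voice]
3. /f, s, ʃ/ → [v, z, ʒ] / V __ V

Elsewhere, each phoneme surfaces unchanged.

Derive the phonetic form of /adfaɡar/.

[aːdfaːɡaːr]

/a/ — word-initial, before a voiced consonant — surfaces as [aː] (rule 2).
/d/ (between /a/ and /f/): rule 1 targets it, but not word-finally → unchanged [d].
/f/ (between /d/ and /a/) fails the environment for rule 3, so it stays [f].
/a/ meets the environment for rule 2 (before a voiced consonant) → [aː].
/ɡ/ (between /a/ and /a/) is in the target of rule 1 but the environment (word-finally) is not met → [ɡ].
/a/ — between /ɡ/ and /r/, before a voiced consonant — surfaces as [aː] (rule 2).
/r/ — not in any rule's target class → [r].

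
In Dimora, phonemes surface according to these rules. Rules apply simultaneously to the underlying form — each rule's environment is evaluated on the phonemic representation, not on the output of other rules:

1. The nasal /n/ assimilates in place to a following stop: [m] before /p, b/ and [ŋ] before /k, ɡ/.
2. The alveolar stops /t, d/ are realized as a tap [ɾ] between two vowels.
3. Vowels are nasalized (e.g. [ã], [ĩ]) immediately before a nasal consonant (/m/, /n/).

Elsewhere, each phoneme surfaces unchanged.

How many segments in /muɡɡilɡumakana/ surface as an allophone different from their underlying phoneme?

Segments that undergo a rule: /u/ → [ũ] (rule 3); /a/ → [ã] (rule 3).
All other segments surface unchanged.

2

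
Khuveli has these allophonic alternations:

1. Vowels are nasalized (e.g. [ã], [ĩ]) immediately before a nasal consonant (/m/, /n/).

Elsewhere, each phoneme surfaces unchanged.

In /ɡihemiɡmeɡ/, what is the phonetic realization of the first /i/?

[i]

/i/ (between /ɡ/ and /h/): rule 1 targets it, but not before a nasal consonant → unchanged [i].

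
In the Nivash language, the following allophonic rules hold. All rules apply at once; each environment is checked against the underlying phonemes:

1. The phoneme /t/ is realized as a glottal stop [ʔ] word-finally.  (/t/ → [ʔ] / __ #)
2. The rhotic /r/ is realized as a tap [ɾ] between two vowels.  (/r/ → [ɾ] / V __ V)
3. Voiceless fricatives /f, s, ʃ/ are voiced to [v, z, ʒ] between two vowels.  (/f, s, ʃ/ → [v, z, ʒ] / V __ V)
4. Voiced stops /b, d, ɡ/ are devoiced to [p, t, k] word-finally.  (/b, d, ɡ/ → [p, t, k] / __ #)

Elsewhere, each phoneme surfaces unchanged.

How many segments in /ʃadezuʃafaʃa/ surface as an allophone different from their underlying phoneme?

Segments that undergo a rule: /ʃ/ → [ʒ] (rule 3); /f/ → [v] (rule 3); /ʃ/ → [ʒ] (rule 3).
All other segments surface unchanged.

3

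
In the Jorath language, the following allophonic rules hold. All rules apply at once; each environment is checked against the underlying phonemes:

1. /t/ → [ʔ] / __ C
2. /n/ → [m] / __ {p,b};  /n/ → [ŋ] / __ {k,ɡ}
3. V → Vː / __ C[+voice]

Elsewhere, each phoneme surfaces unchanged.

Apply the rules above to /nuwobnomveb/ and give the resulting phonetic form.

/n/ (word-initial) fails the environment for rule 2, so it stays [n].
/u/ (between /n/ and /w/): before a voiced consonant, so rule 3 applies → [uː].
/w/ (between /u/ and /o/): no rule targets it → [w].
/o/ (between /w/ and /b/): before a voiced consonant, so rule 3 applies → [oː].
/b/ stays [b].
/n/ (between /b/ and /o/): rule 2 targets it, but not before a labial or velar stop → unchanged [n].
/o/ — between /n/ and /m/, before a voiced consonant — surfaces as [oː] (rule 3).
/m/ — not in any rule's target class → [m].
/v/ (between /m/ and /e/) is unaffected → [v].
/e/ (between /v/ and /b/): before a voiced consonant, so rule 3 applies → [eː].
/b/ (word-final): no rule targets it → [b].

[nuːwoːbnoːmveːb]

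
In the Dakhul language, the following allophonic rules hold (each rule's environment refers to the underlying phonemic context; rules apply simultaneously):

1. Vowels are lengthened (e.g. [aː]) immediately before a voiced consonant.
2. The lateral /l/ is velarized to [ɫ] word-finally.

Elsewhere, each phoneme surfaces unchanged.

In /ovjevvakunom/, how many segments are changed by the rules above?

4

Segments that undergo a rule: /o/ → [oː] (rule 1); /e/ → [eː] (rule 1); /u/ → [uː] (rule 1); /o/ → [oː] (rule 1).
All other segments surface unchanged.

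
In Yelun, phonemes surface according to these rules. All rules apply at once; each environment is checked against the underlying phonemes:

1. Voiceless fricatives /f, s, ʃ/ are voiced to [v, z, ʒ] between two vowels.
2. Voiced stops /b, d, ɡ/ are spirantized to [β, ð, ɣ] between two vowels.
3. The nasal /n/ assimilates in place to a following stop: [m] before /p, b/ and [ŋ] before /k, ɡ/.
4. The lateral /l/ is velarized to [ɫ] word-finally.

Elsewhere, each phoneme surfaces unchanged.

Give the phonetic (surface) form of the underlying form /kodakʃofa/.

[koðakʃova]

/k/ stays [k].
/o/ — not in any rule's target class → [o].
/d/ (between /o/ and /a/): between two vowels, so rule 2 applies → [ð].
/a/ (between /d/ and /k/) is unaffected → [a].
/k/ — not in any rule's target class → [k].
/ʃ/ (between /k/ and /o/) fails the environment for rule 1, so it stays [ʃ].
/o/ (between /ʃ/ and /f/) is unaffected → [o].
/f/ (between /o/ and /a/): between two vowels, so rule 1 applies → [v].
/a/ — not in any rule's target class → [a].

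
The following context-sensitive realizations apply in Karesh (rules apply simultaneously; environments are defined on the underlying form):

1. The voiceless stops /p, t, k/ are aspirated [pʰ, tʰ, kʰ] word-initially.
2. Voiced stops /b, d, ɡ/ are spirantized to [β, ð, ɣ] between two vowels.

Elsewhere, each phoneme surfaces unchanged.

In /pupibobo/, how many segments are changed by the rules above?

Segments that undergo a rule: /p/ → [pʰ] (rule 1); /b/ → [β] (rule 2); /b/ → [β] (rule 2).
All other segments surface unchanged.

3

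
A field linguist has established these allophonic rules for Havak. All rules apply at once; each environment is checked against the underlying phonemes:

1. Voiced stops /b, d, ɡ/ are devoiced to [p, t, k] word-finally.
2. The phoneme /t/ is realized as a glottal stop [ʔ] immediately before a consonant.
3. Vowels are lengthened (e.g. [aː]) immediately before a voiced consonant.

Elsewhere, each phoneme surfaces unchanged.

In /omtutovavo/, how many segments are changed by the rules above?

3

Segments that undergo a rule: /o/ → [oː] (rule 3); /o/ → [oː] (rule 3); /a/ → [aː] (rule 3).
All other segments surface unchanged.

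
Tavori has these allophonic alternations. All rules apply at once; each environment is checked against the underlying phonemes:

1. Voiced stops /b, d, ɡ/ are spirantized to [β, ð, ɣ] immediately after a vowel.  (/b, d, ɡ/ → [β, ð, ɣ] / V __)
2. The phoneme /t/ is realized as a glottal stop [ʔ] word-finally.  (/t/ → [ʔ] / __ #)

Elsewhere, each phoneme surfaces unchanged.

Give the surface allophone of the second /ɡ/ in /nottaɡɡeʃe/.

[ɡ]

/ɡ/ — between /ɡ/ and /e/; rule 1 does not apply here → [ɡ].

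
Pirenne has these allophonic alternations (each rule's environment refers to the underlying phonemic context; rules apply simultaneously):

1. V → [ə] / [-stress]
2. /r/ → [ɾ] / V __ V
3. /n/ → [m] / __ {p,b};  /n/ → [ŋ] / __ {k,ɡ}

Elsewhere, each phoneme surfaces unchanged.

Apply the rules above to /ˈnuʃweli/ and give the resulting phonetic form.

/n/ (word-initial) is in the target of rule 3 but the environment (before a labial or velar stop) is not met → [n].
/u/ (between /n/ and /ʃ/) fails the environment for rule 1, so it stays [u].
/e/ (between /w/ and /l/) occurs in an unstressed syllable → [ə] by rule 1.
Rule 1 applies to /i/ (word-final: in an unstressed syllable) → [ə].

[ˈnuʃwələ]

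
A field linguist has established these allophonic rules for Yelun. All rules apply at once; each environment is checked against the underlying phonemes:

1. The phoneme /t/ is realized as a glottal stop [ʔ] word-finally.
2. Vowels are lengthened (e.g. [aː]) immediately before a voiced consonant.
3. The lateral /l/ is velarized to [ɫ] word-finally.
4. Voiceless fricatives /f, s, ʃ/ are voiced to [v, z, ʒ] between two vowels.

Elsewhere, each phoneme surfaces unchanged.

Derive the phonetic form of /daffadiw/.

/d/ — not in any rule's target class → [d].
/a/ (between /d/ and /f/) fails the environment for rule 2, so it stays [a].
/f/ — between /a/ and /f/; rule 4 does not apply here → [f].
/f/ (between /f/ and /a/) is in the target of rule 4 but the environment (between two vowels) is not met → [f].
/a/ (between /f/ and /d/): before a voiced consonant, so rule 2 applies → [aː].
/d/ stays [d].
/i/ meets the environment for rule 2 (before a voiced consonant) → [iː].
/w/ (word-final): no rule targets it → [w].

[daffaːdiːw]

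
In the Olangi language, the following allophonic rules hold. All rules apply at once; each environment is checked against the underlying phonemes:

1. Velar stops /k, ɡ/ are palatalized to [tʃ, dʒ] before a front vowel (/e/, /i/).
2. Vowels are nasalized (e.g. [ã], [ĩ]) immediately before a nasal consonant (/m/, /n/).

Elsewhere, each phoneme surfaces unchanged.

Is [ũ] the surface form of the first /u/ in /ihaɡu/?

/u/ (word-final): rule 2 targets it, but not before a nasal consonant → unchanged [u].
The actual realization is [u], not [ũ].

No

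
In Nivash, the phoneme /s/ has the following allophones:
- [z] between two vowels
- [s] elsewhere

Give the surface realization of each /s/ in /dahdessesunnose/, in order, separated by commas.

Occurrence 1 (position 6): no conditioning environment matches → elsewhere allophone [s].
Occurrence 2 (position 7): no conditioning environment matches → elsewhere allophone [s].
Occurrence 3 (position 9): between two vowels → [z].
Occurrence 4 (position 14): between two vowels → [z].

[s], [s], [z], [z]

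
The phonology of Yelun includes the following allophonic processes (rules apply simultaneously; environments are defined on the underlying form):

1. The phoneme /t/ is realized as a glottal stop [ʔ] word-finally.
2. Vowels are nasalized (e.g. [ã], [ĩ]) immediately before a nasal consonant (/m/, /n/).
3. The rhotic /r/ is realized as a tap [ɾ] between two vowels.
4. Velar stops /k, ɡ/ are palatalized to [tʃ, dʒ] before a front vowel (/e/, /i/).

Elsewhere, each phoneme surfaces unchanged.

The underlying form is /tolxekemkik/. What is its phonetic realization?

/t/ (word-initial) is in the target of rule 1 but the environment (word-finally) is not met → [t].
/o/ (between /t/ and /l/) fails the environment for rule 2, so it stays [o].
/l/ stays [l].
/x/ stays [x].
/e/ (between /x/ and /k/) fails the environment for rule 2, so it stays [e].
/k/ meets the environment for rule 4 (before a front vowel) → [tʃ].
/e/ (between /k/ and /m/) occurs before a nasal consonant → [ẽ] by rule 2.
/m/ (between /e/ and /k/) is unaffected → [m].
/k/ (between /m/ and /i/): before a front vowel, so rule 4 applies → [tʃ].
/i/ (between /k/ and /k/): rule 2 targets it, but not before a nasal consonant → unchanged [i].
/k/ (word-final) fails the environment for rule 4, so it stays [k].

[tolxetʃẽmtʃik]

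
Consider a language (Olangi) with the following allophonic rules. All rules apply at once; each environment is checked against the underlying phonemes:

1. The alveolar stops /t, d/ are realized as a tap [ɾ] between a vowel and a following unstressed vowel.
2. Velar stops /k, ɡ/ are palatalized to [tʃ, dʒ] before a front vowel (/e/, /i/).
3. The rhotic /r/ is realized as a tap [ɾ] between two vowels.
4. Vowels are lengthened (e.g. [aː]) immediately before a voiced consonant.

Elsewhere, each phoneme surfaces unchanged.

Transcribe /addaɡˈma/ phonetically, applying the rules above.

/a/ meets the environment for rule 4 (before a voiced consonant) → [aː].
/d/ — between /a/ and /d/; rule 1 does not apply here → [d].
/d/ (between /d/ and /a/) is in the target of rule 1 but the environment (between a vowel and a following unstressed vowel) is not met → [d].
/a/ (between /d/ and /ɡ/): before a voiced consonant, so rule 4 applies → [aː].
/ɡ/ (between /a/ and /m/): rule 2 targets it, but not before a front vowel → unchanged [ɡ].
/m/ (between /ɡ/ and /a/): no rule targets it → [m].
/a/ (word-final) is in the target of rule 4 but the environment (before a voiced consonant) is not met → [a].

[aːddaːɡˈma]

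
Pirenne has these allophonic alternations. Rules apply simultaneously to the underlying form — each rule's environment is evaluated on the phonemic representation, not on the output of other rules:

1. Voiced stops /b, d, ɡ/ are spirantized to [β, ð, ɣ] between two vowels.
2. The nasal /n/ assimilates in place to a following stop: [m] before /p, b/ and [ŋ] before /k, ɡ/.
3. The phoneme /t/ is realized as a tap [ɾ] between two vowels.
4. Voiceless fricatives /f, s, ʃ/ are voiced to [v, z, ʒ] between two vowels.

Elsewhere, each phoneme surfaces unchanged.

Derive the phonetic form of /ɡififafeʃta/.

/ɡ/ (word-initial): rule 1 targets it, but not between two vowels → unchanged [ɡ].
/i/ (between /ɡ/ and /f/) is unaffected → [i].
/f/ (between /i/ and /i/) occurs between two vowels → [v] by rule 4.
/i/ (between /f/ and /f/) is unaffected → [i].
/f/ (between /i/ and /a/): between two vowels, so rule 4 applies → [v].
/a/ (between /f/ and /f/): no rule targets it → [a].
/f/ (between /a/ and /e/): between two vowels, so rule 4 applies → [v].
/e/ (between /f/ and /ʃ/): no rule targets it → [e].
/ʃ/ (between /e/ and /t/) fails the environment for rule 4, so it stays [ʃ].
/t/ (between /ʃ/ and /a/) is in the target of rule 3 but the environment (between two vowels) is not met → [t].
/a/ (word-final) is unaffected → [a].

[ɡivivaveʃta]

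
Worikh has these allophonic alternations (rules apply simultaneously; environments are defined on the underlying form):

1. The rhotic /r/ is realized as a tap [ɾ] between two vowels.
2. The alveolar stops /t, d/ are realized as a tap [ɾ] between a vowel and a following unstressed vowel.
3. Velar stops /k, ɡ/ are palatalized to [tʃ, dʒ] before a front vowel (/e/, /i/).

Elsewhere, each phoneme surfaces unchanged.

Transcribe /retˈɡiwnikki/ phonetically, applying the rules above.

/r/ (word-initial) fails the environment for rule 1, so it stays [r].
/e/ (between /r/ and /t/): no rule targets it → [e].
/t/ (between /e/ and /ɡ/) is in the target of rule 2 but the environment (between a vowel and a following unstressed vowel) is not met → [t].
/ɡ/ (between /t/ and /i/) occurs before a front vowel → [dʒ] by rule 3.
/i/ (between /ɡ/ and /w/): no rule targets it → [i].
/w/ stays [w].
/n/ (between /w/ and /i/) is unaffected → [n].
/i/ (between /n/ and /k/): no rule targets it → [i].
/k/ (between /i/ and /k/): rule 3 targets it, but not before a front vowel → unchanged [k].
/k/ (between /k/ and /i/) occurs before a front vowel → [tʃ] by rule 3.
/i/ (word-final): no rule targets it → [i].

[retˈdʒiwniktʃi]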